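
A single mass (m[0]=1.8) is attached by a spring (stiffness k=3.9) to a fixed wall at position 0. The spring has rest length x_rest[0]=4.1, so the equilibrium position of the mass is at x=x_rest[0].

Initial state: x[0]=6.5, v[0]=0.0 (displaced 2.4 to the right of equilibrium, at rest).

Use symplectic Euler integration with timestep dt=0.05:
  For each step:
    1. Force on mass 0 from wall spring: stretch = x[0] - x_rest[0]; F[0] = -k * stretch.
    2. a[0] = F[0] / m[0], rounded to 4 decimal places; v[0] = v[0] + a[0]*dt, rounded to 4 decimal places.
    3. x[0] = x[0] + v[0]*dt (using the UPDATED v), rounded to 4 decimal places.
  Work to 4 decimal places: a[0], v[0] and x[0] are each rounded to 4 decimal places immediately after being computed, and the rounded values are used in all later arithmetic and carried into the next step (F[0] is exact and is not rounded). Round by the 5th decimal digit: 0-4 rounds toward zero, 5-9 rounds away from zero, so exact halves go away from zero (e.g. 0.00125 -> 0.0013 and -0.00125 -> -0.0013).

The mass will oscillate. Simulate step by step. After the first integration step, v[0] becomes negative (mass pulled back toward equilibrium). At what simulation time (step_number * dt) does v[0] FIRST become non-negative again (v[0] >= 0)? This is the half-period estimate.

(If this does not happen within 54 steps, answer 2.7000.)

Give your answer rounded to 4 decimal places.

Step 0: x=[6.5000] v=[0.0000]
Step 1: x=[6.4870] v=[-0.2600]
Step 2: x=[6.4611] v=[-0.5186]
Step 3: x=[6.4224] v=[-0.7744]
Step 4: x=[6.3711] v=[-1.0260]
Step 5: x=[6.3075] v=[-1.2720]
Step 6: x=[6.2319] v=[-1.5111]
Step 7: x=[6.1448] v=[-1.7421]
Step 8: x=[6.0466] v=[-1.9636]
Step 9: x=[5.9379] v=[-2.1745]
Step 10: x=[5.8192] v=[-2.3736]
Step 11: x=[5.6912] v=[-2.5598]
Step 12: x=[5.5546] v=[-2.7322]
Step 13: x=[5.4101] v=[-2.8898]
Step 14: x=[5.2585] v=[-3.0317]
Step 15: x=[5.1006] v=[-3.1572]
Step 16: x=[4.9373] v=[-3.2656]
Step 17: x=[4.7695] v=[-3.3563]
Step 18: x=[4.5981] v=[-3.4288]
Step 19: x=[4.4240] v=[-3.4828]
Step 20: x=[4.2481] v=[-3.5179]
Step 21: x=[4.0714] v=[-3.5339]
Step 22: x=[3.8949] v=[-3.5308]
Step 23: x=[3.7195] v=[-3.5086]
Step 24: x=[3.5461] v=[-3.4674]
Step 25: x=[3.3757] v=[-3.4074]
Step 26: x=[3.2093] v=[-3.3289]
Step 27: x=[3.0477] v=[-3.2324]
Step 28: x=[2.8918] v=[-3.1184]
Step 29: x=[2.7424] v=[-2.9875]
Step 30: x=[2.6004] v=[-2.8404]
Step 31: x=[2.4665] v=[-2.6779]
Step 32: x=[2.3415] v=[-2.5009]
Step 33: x=[2.2260] v=[-2.3104]
Step 34: x=[2.1206] v=[-2.1074]
Step 35: x=[2.0260] v=[-1.8930]
Step 36: x=[1.9426] v=[-1.6683]
Step 37: x=[1.8709] v=[-1.4346]
Step 38: x=[1.8112] v=[-1.1931]
Step 39: x=[1.7639] v=[-0.9451]
Step 40: x=[1.7293] v=[-0.6920]
Step 41: x=[1.7075] v=[-0.4352]
Step 42: x=[1.6987] v=[-0.1760]
Step 43: x=[1.7029] v=[0.0841]
First v>=0 after going negative at step 43, time=2.1500

Answer: 2.1500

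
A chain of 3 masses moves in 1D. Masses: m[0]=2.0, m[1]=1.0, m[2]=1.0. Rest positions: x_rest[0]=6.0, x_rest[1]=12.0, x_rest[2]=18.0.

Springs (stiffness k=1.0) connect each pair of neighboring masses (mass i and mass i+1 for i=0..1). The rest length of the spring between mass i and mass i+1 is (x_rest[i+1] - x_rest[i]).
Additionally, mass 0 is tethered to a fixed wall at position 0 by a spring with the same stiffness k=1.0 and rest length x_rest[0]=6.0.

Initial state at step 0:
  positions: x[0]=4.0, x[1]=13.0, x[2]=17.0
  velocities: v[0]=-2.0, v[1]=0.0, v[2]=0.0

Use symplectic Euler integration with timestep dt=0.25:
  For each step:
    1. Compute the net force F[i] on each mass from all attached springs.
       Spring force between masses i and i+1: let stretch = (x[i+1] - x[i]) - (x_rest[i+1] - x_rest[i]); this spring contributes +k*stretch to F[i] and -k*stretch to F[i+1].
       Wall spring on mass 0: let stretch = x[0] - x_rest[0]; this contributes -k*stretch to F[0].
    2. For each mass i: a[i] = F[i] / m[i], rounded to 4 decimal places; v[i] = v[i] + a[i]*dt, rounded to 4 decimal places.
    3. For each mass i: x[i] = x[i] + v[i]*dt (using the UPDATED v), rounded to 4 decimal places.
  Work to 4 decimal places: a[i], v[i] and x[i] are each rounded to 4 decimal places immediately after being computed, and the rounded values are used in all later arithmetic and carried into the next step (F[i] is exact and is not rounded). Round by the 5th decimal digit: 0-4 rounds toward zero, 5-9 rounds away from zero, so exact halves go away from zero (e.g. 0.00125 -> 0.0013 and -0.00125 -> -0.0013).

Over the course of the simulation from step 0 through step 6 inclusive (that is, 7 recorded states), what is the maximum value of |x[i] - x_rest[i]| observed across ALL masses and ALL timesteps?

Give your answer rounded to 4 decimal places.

Answer: 3.1635

Derivation:
Step 0: x=[4.0000 13.0000 17.0000] v=[-2.0000 0.0000 0.0000]
Step 1: x=[3.6563 12.6875 17.1250] v=[-1.3750 -1.2500 0.5000]
Step 2: x=[3.4805 12.0879 17.3477] v=[-0.7031 -2.3984 0.8906]
Step 3: x=[3.4650 11.2791 17.6166] v=[-0.0622 -3.2353 1.0757]
Step 4: x=[3.5854 10.3780 17.8644] v=[0.4815 -3.6045 0.9913]
Step 5: x=[3.8060 9.5202 18.0193] v=[0.8824 -3.4311 0.6197]
Step 6: x=[4.0862 8.8365 18.0180] v=[1.1209 -2.7349 -0.0051]
Max displacement = 3.1635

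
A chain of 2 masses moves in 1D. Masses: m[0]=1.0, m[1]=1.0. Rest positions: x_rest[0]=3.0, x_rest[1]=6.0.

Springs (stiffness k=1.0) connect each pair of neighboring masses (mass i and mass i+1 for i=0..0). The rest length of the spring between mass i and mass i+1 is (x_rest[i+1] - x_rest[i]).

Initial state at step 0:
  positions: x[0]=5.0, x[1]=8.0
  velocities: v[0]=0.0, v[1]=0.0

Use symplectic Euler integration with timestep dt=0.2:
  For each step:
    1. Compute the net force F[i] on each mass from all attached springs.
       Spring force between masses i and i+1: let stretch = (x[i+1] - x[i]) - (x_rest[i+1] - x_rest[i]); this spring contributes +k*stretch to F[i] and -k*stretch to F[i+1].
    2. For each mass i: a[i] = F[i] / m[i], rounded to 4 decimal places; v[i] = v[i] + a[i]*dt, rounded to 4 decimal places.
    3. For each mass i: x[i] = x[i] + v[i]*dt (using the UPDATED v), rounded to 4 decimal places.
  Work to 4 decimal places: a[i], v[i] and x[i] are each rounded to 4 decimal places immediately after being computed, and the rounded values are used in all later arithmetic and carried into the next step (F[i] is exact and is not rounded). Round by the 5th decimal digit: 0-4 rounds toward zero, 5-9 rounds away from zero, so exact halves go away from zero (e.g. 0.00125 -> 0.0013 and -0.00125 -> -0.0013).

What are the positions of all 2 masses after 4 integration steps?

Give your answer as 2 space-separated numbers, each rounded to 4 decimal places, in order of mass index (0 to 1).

Step 0: x=[5.0000 8.0000] v=[0.0000 0.0000]
Step 1: x=[5.0000 8.0000] v=[0.0000 0.0000]
Step 2: x=[5.0000 8.0000] v=[0.0000 0.0000]
Step 3: x=[5.0000 8.0000] v=[0.0000 0.0000]
Step 4: x=[5.0000 8.0000] v=[0.0000 0.0000]

Answer: 5.0000 8.0000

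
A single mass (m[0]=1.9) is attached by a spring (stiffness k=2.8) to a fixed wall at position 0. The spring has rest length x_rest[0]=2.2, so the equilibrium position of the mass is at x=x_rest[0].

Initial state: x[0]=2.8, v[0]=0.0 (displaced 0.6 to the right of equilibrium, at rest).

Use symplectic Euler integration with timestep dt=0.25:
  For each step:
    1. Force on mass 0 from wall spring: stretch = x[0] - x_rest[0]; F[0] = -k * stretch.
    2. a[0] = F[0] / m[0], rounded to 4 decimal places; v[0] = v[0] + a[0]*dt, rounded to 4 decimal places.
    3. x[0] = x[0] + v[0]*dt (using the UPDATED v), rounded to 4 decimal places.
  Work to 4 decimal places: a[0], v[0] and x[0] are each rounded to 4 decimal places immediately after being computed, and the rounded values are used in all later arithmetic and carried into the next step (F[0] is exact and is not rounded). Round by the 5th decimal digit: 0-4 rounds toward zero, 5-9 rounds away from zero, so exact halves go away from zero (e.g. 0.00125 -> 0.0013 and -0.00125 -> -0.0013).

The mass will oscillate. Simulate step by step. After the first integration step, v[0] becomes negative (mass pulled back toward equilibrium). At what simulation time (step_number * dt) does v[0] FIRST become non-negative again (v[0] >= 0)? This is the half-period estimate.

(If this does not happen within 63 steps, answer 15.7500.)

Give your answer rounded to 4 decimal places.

Step 0: x=[2.8000] v=[0.0000]
Step 1: x=[2.7447] v=[-0.2211]
Step 2: x=[2.6393] v=[-0.4218]
Step 3: x=[2.4934] v=[-0.5837]
Step 4: x=[2.3205] v=[-0.6918]
Step 5: x=[2.1365] v=[-0.7362]
Step 6: x=[1.9583] v=[-0.7128]
Step 7: x=[1.8024] v=[-0.6238]
Step 8: x=[1.6831] v=[-0.4773]
Step 9: x=[1.6114] v=[-0.2869]
Step 10: x=[1.5939] v=[-0.0701]
Step 11: x=[1.6322] v=[0.1532]
First v>=0 after going negative at step 11, time=2.7500

Answer: 2.7500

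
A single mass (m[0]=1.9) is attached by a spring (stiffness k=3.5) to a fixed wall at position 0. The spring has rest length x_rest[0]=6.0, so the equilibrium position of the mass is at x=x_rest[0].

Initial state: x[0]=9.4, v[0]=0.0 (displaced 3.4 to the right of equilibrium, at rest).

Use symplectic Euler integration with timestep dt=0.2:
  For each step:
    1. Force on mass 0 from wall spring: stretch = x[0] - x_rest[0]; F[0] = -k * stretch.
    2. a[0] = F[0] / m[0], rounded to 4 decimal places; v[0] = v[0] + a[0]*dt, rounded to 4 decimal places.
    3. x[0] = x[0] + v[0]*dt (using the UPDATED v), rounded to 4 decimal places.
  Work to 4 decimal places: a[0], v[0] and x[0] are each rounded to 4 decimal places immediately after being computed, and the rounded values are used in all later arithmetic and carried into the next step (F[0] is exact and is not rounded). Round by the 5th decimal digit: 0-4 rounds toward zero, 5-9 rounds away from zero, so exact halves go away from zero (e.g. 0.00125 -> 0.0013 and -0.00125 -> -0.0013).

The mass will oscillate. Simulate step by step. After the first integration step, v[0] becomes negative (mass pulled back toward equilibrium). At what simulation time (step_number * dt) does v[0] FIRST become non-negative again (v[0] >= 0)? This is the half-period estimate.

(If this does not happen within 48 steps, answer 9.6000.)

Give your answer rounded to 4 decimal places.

Answer: 2.4000

Derivation:
Step 0: x=[9.4000] v=[0.0000]
Step 1: x=[9.1495] v=[-1.2526]
Step 2: x=[8.6669] v=[-2.4129]
Step 3: x=[7.9878] v=[-3.3954]
Step 4: x=[7.1623] v=[-4.1277]
Step 5: x=[6.2511] v=[-4.5559]
Step 6: x=[5.3214] v=[-4.6484]
Step 7: x=[4.4417] v=[-4.3984]
Step 8: x=[3.6768] v=[-3.8243]
Step 9: x=[3.0831] v=[-2.9684]
Step 10: x=[2.7043] v=[-1.8938]
Step 11: x=[2.5684] v=[-0.6796]
Step 12: x=[2.6853] v=[0.5847]
First v>=0 after going negative at step 12, time=2.4000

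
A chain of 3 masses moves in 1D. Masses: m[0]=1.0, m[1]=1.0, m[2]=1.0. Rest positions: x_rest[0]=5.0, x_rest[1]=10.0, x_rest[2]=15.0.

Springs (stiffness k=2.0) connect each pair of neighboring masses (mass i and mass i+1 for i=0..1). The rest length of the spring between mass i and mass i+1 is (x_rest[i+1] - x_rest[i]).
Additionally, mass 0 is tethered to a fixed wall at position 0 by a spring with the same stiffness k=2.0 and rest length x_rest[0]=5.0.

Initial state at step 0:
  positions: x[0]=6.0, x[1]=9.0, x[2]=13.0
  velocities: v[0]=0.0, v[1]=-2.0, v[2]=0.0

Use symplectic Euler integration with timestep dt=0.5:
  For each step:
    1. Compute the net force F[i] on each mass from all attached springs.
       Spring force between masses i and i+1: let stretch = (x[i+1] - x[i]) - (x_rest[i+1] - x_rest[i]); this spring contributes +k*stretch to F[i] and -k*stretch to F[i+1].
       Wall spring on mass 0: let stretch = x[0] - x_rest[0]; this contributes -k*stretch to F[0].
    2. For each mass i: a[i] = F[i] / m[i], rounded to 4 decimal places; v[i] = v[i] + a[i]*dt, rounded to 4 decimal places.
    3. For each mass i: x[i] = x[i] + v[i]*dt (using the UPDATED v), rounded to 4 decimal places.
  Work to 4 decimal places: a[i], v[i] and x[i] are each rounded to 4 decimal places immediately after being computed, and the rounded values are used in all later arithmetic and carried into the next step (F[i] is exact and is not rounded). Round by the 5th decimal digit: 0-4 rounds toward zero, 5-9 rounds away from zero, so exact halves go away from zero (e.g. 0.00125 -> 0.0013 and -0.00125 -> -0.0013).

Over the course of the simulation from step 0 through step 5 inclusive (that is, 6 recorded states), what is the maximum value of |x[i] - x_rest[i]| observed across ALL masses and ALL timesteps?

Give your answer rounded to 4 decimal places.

Step 0: x=[6.0000 9.0000 13.0000] v=[0.0000 -2.0000 0.0000]
Step 1: x=[4.5000 8.5000 13.5000] v=[-3.0000 -1.0000 1.0000]
Step 2: x=[2.7500 8.5000 14.0000] v=[-3.5000 0.0000 1.0000]
Step 3: x=[2.5000 8.3750 14.2500] v=[-0.5000 -0.2500 0.5000]
Step 4: x=[3.9375 8.2500 14.0625] v=[2.8750 -0.2500 -0.3750]
Step 5: x=[5.5625 8.8750 13.4688] v=[3.2500 1.2500 -1.1875]
Max displacement = 2.5000

Answer: 2.5000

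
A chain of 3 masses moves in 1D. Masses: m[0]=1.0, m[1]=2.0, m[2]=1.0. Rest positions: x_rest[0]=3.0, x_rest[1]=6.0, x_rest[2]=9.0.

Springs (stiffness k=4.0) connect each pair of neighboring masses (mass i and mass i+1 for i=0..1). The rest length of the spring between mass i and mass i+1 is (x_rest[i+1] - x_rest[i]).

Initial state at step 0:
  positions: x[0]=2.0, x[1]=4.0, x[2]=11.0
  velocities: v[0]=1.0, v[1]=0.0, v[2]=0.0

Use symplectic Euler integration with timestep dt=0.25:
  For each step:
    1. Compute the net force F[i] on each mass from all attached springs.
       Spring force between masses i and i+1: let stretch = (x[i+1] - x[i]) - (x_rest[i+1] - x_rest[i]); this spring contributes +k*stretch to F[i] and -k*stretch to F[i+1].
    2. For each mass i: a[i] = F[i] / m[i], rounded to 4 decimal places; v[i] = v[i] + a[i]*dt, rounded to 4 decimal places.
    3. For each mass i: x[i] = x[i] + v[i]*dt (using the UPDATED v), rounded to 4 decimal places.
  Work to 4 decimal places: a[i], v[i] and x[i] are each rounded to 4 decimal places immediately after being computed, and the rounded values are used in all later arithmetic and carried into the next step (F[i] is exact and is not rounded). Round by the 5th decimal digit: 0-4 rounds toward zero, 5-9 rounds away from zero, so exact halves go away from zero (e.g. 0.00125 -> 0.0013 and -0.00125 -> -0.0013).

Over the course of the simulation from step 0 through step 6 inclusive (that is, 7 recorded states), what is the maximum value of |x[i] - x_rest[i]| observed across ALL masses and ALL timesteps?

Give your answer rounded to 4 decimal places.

Answer: 3.0390

Derivation:
Step 0: x=[2.0000 4.0000 11.0000] v=[1.0000 0.0000 0.0000]
Step 1: x=[2.0000 4.6250 10.0000] v=[0.0000 2.5000 -4.0000]
Step 2: x=[1.9063 5.5938 8.4063] v=[-0.3750 3.8750 -6.3750]
Step 3: x=[1.9844 6.4532 6.8594] v=[0.3125 3.4375 -6.1875]
Step 4: x=[2.4297 6.8048 5.9610] v=[1.7813 1.4062 -3.5937]
Step 5: x=[3.2188 6.5040 6.0235] v=[3.1564 -1.2033 0.2501]
Step 6: x=[4.0792 5.7325 6.9562] v=[3.4416 -3.0862 3.7306]
Max displacement = 3.0390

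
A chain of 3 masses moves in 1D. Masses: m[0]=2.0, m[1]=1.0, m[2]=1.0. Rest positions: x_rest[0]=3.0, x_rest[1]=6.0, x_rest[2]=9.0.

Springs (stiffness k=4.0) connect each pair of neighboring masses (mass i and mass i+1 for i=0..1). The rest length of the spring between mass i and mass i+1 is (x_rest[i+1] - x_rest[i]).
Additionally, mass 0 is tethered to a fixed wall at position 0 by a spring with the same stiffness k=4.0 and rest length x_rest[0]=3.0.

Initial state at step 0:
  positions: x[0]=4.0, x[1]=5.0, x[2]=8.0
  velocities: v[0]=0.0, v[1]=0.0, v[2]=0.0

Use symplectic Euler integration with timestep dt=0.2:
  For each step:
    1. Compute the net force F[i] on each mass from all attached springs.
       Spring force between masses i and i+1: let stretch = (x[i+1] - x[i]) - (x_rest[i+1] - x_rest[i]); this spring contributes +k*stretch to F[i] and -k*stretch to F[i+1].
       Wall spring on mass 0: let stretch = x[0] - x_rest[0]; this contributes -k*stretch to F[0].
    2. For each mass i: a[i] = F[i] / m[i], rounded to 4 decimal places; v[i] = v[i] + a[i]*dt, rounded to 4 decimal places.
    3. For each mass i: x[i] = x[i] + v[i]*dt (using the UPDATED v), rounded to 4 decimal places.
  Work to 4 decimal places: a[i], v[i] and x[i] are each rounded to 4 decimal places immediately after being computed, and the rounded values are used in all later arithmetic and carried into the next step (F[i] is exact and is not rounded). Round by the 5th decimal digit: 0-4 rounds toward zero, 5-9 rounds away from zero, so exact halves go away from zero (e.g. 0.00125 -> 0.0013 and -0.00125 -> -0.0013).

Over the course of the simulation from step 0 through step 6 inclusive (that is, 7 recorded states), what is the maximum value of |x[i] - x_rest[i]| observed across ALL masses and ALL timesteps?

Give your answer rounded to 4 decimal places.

Answer: 1.0216

Derivation:
Step 0: x=[4.0000 5.0000 8.0000] v=[0.0000 0.0000 0.0000]
Step 1: x=[3.7600 5.3200 8.0000] v=[-1.2000 1.6000 0.0000]
Step 2: x=[3.3440 5.8192 8.0512] v=[-2.0800 2.4960 0.2560]
Step 3: x=[2.8585 6.2795 8.2253] v=[-2.4275 2.3014 0.8704]
Step 4: x=[2.4180 6.5037 8.5681] v=[-2.2025 1.1212 1.7138]
Step 5: x=[2.1109 6.4045 9.0606] v=[-1.5354 -0.4958 2.4623]
Step 6: x=[1.9784 6.0433 9.6081] v=[-0.6623 -1.8058 2.7374]
Max displacement = 1.0216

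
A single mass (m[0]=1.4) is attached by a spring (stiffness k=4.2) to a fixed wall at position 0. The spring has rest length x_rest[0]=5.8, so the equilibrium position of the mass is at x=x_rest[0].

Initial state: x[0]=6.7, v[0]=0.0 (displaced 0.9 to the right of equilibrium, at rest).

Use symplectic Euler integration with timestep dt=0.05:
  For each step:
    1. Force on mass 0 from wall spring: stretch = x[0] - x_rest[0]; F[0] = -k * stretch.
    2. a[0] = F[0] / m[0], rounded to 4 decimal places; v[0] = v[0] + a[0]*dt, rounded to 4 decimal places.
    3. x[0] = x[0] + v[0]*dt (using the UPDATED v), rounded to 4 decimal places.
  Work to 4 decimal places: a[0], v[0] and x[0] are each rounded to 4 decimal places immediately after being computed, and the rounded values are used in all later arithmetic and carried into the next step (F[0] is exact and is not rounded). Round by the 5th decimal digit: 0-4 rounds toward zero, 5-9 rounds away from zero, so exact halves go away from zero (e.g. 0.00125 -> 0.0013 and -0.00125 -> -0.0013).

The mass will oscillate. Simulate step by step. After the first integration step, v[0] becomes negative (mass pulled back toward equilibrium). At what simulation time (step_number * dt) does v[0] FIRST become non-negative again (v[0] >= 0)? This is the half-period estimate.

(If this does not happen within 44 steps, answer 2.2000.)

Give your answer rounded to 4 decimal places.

Step 0: x=[6.7000] v=[0.0000]
Step 1: x=[6.6933] v=[-0.1350]
Step 2: x=[6.6799] v=[-0.2690]
Step 3: x=[6.6599] v=[-0.4010]
Step 4: x=[6.6334] v=[-0.5300]
Step 5: x=[6.6007] v=[-0.6550]
Step 6: x=[6.5619] v=[-0.7751]
Step 7: x=[6.5174] v=[-0.8894]
Step 8: x=[6.4676] v=[-0.9970]
Step 9: x=[6.4127] v=[-1.0971]
Step 10: x=[6.3533] v=[-1.1890]
Step 11: x=[6.2897] v=[-1.2720]
Step 12: x=[6.2224] v=[-1.3455]
Step 13: x=[6.1520] v=[-1.4089]
Step 14: x=[6.0789] v=[-1.4617]
Step 15: x=[6.0037] v=[-1.5035]
Step 16: x=[5.9270] v=[-1.5341]
Step 17: x=[5.8493] v=[-1.5532]
Step 18: x=[5.7713] v=[-1.5606]
Step 19: x=[5.6935] v=[-1.5563]
Step 20: x=[5.6165] v=[-1.5403]
Step 21: x=[5.5409] v=[-1.5128]
Step 22: x=[5.4672] v=[-1.4739]
Step 23: x=[5.3960] v=[-1.4240]
Step 24: x=[5.3278] v=[-1.3634]
Step 25: x=[5.2632] v=[-1.2926]
Step 26: x=[5.2026] v=[-1.2121]
Step 27: x=[5.1465] v=[-1.1225]
Step 28: x=[5.0953] v=[-1.0245]
Step 29: x=[5.0494] v=[-0.9188]
Step 30: x=[5.0091] v=[-0.8062]
Step 31: x=[4.9747] v=[-0.6876]
Step 32: x=[4.9465] v=[-0.5638]
Step 33: x=[4.9247] v=[-0.4358]
Step 34: x=[4.9095] v=[-0.3045]
Step 35: x=[4.9010] v=[-0.1709]
Step 36: x=[4.8992] v=[-0.0361]
Step 37: x=[4.9042] v=[0.0990]
First v>=0 after going negative at step 37, time=1.8500

Answer: 1.8500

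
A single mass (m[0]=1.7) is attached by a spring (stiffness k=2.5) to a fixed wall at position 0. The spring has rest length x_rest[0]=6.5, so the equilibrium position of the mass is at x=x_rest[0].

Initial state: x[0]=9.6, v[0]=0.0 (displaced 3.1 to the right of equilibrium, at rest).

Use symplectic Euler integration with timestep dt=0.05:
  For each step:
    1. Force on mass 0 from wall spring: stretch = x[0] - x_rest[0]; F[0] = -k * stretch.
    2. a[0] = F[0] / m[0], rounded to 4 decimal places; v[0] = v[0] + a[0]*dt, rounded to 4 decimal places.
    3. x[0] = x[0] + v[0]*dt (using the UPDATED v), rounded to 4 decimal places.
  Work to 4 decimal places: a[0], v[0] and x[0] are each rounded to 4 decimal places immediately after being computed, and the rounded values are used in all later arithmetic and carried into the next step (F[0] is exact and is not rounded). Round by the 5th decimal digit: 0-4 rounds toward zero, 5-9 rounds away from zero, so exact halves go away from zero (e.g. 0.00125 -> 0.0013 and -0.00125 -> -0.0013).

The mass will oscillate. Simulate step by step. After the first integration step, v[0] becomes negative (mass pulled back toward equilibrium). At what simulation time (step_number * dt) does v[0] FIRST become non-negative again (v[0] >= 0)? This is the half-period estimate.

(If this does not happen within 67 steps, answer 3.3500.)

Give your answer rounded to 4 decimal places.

Step 0: x=[9.6000] v=[0.0000]
Step 1: x=[9.5886] v=[-0.2279]
Step 2: x=[9.5659] v=[-0.4550]
Step 3: x=[9.5319] v=[-0.6804]
Step 4: x=[9.4867] v=[-0.9033]
Step 5: x=[9.4306] v=[-1.1229]
Step 6: x=[9.3637] v=[-1.3384]
Step 7: x=[9.2863] v=[-1.5490]
Step 8: x=[9.1986] v=[-1.7539]
Step 9: x=[9.1010] v=[-1.9523]
Step 10: x=[8.9938] v=[-2.1436]
Step 11: x=[8.8775] v=[-2.3270]
Step 12: x=[8.7524] v=[-2.5018]
Step 13: x=[8.6190] v=[-2.6674]
Step 14: x=[8.4778] v=[-2.8232]
Step 15: x=[8.3294] v=[-2.9686]
Step 16: x=[8.1742] v=[-3.1031]
Step 17: x=[8.0129] v=[-3.2262]
Step 18: x=[7.8460] v=[-3.3374]
Step 19: x=[7.6742] v=[-3.4364]
Step 20: x=[7.4981] v=[-3.5227]
Step 21: x=[7.3183] v=[-3.5961]
Step 22: x=[7.1355] v=[-3.6563]
Step 23: x=[6.9504] v=[-3.7030]
Step 24: x=[6.7636] v=[-3.7361]
Step 25: x=[6.5758] v=[-3.7555]
Step 26: x=[6.3877] v=[-3.7611]
Step 27: x=[6.2001] v=[-3.7528]
Step 28: x=[6.0136] v=[-3.7308]
Step 29: x=[5.8289] v=[-3.6950]
Step 30: x=[5.6466] v=[-3.6457]
Step 31: x=[5.4675] v=[-3.5830]
Step 32: x=[5.2921] v=[-3.5071]
Step 33: x=[5.1212] v=[-3.4183]
Step 34: x=[4.9554] v=[-3.3169]
Step 35: x=[4.7952] v=[-3.2033]
Step 36: x=[4.6413] v=[-3.0779]
Step 37: x=[4.4942] v=[-2.9412]
Step 38: x=[4.3545] v=[-2.7937]
Step 39: x=[4.2227] v=[-2.6359]
Step 40: x=[4.0993] v=[-2.4685]
Step 41: x=[3.9847] v=[-2.2920]
Step 42: x=[3.8793] v=[-2.1071]
Step 43: x=[3.7836] v=[-1.9144]
Step 44: x=[3.6979] v=[-1.7147]
Step 45: x=[3.6225] v=[-1.5087]
Step 46: x=[3.5576] v=[-1.2971]
Step 47: x=[3.5036] v=[-1.0807]
Step 48: x=[3.4606] v=[-0.8604]
Step 49: x=[3.4288] v=[-0.6369]
Step 50: x=[3.4082] v=[-0.4111]
Step 51: x=[3.3990] v=[-0.1838]
Step 52: x=[3.4012] v=[0.0442]
First v>=0 after going negative at step 52, time=2.6000

Answer: 2.6000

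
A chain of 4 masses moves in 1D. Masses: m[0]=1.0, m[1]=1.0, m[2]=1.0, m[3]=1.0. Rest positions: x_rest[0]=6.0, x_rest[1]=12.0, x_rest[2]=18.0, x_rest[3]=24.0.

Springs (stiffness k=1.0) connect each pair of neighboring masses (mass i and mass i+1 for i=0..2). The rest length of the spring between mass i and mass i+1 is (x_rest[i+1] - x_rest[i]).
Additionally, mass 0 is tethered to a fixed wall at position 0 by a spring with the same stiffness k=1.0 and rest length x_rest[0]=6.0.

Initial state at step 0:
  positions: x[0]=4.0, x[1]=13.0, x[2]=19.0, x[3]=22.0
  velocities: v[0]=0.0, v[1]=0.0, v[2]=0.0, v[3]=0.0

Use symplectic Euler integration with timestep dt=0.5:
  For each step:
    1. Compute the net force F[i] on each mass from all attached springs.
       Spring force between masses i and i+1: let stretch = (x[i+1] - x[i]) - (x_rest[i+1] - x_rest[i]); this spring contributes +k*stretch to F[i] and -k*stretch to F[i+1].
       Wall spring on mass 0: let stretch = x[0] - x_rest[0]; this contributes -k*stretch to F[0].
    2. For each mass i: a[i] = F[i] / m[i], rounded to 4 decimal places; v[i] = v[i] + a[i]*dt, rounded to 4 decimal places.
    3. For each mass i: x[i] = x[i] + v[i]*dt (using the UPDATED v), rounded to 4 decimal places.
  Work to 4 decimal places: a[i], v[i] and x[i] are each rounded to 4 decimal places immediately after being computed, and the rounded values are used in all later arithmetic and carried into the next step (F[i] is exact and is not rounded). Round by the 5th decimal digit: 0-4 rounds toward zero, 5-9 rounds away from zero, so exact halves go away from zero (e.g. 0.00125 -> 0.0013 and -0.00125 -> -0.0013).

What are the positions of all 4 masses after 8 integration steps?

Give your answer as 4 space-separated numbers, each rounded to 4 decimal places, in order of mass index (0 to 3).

Answer: 3.9994 12.3481 19.8126 22.7656

Derivation:
Step 0: x=[4.0000 13.0000 19.0000 22.0000] v=[0.0000 0.0000 0.0000 0.0000]
Step 1: x=[5.2500 12.2500 18.2500 22.7500] v=[2.5000 -1.5000 -1.5000 1.5000]
Step 2: x=[6.9375 11.2500 17.1250 23.8750] v=[3.3750 -2.0000 -2.2500 2.2500]
Step 3: x=[7.9688 10.6406 16.2188 24.8125] v=[2.0625 -1.2188 -1.8125 1.8750]
Step 4: x=[7.6758 10.7578 16.0664 25.1016] v=[-0.5860 0.2344 -0.3048 0.5782]
Step 5: x=[6.2344 11.4317 16.8457 24.6319] v=[-2.8829 1.3477 1.5585 -0.9394]
Step 6: x=[4.5337 12.1598 18.2180 23.7157] v=[-3.4015 1.4561 2.7446 -1.8325]
Step 7: x=[3.6061 12.4959 19.4502 22.9250] v=[-1.8553 0.6722 2.4644 -1.5814]
Step 8: x=[3.9994 12.3481 19.8126 22.7656] v=[0.7866 -0.2956 0.7247 -0.3188]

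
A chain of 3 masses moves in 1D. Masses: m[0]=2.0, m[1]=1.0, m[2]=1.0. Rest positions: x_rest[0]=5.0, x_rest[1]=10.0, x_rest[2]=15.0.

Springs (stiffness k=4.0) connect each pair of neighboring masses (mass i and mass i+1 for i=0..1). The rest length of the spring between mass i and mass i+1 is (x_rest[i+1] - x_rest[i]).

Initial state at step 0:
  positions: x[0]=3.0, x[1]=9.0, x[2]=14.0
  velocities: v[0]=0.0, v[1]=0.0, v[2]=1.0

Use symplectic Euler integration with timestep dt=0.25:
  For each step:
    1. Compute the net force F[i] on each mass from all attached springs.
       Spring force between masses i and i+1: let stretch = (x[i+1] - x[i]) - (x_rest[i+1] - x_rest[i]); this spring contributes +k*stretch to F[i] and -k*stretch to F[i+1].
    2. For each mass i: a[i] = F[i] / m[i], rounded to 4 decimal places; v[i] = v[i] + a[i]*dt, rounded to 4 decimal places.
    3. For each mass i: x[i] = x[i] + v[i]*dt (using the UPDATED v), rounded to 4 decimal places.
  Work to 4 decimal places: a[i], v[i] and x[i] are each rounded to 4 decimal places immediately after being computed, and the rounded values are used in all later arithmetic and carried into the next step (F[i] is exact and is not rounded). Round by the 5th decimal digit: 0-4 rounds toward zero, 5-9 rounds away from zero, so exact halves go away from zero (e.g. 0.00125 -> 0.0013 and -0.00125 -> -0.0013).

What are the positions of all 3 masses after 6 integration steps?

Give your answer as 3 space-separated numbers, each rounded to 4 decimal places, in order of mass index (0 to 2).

Answer: 4.0934 9.1239 13.1896

Derivation:
Step 0: x=[3.0000 9.0000 14.0000] v=[0.0000 0.0000 1.0000]
Step 1: x=[3.1250 8.7500 14.2500] v=[0.5000 -1.0000 1.0000]
Step 2: x=[3.3281 8.4688 14.3750] v=[0.8125 -1.1250 0.5000]
Step 3: x=[3.5488 8.3789 14.2735] v=[0.8829 -0.3595 -0.4062]
Step 4: x=[3.7483 8.5552 13.9483] v=[0.7980 0.7050 -1.3008]
Step 5: x=[3.9237 8.8780 13.5248] v=[0.7015 1.2912 -1.6939]
Step 6: x=[4.0934 9.1239 13.1896] v=[0.6787 0.9837 -1.3407]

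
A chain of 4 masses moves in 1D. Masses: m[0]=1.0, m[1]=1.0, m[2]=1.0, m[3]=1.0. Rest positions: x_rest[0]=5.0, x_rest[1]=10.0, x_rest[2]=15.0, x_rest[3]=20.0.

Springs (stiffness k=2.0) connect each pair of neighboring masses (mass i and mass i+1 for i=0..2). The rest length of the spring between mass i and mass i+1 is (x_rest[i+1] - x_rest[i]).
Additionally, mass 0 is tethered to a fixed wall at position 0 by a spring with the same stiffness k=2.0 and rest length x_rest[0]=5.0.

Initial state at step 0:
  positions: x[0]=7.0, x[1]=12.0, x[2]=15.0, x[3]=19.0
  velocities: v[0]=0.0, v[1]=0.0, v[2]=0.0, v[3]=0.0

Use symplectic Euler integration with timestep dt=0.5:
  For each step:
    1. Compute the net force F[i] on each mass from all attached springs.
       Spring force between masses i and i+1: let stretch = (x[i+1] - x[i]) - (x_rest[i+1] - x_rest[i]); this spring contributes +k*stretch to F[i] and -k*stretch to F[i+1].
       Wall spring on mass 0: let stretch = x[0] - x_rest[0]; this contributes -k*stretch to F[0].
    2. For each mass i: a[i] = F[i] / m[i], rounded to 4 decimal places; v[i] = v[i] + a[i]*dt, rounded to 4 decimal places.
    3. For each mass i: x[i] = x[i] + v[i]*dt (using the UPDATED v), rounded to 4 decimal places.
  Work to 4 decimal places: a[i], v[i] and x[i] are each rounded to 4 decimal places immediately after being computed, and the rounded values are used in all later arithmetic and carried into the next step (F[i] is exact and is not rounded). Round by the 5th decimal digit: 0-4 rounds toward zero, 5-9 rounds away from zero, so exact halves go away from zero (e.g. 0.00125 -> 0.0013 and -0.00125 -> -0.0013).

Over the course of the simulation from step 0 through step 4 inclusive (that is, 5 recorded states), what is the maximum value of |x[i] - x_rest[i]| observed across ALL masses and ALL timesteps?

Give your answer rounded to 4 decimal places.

Answer: 2.1250

Derivation:
Step 0: x=[7.0000 12.0000 15.0000 19.0000] v=[0.0000 0.0000 0.0000 0.0000]
Step 1: x=[6.0000 11.0000 15.5000 19.5000] v=[-2.0000 -2.0000 1.0000 1.0000]
Step 2: x=[4.5000 9.7500 15.7500 20.5000] v=[-3.0000 -2.5000 0.5000 2.0000]
Step 3: x=[3.3750 8.8750 15.3750 21.6250] v=[-2.2500 -1.7500 -0.7500 2.2500]
Step 4: x=[3.3125 8.5000 14.8750 22.1250] v=[-0.1250 -0.7500 -1.0000 1.0000]
Max displacement = 2.1250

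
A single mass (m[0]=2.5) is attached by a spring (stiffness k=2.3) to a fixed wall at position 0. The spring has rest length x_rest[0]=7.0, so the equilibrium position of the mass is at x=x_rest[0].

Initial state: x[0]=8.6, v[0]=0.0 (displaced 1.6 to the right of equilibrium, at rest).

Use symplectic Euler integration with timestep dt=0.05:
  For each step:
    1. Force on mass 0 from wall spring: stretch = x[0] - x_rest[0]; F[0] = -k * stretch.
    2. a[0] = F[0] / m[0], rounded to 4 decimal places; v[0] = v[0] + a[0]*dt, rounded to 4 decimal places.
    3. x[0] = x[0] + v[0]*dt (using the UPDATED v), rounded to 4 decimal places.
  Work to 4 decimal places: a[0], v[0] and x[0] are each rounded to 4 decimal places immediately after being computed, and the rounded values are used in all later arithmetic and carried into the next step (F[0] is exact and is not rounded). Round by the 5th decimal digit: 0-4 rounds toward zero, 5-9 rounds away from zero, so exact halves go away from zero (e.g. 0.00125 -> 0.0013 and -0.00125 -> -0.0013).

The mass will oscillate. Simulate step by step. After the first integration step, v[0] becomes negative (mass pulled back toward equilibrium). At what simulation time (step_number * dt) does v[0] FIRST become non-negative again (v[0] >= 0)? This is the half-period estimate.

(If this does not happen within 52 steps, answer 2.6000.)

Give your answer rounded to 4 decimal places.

Answer: 2.6000

Derivation:
Step 0: x=[8.6000] v=[0.0000]
Step 1: x=[8.5963] v=[-0.0736]
Step 2: x=[8.5890] v=[-0.1470]
Step 3: x=[8.5780] v=[-0.2201]
Step 4: x=[8.5634] v=[-0.2927]
Step 5: x=[8.5452] v=[-0.3646]
Step 6: x=[8.5234] v=[-0.4357]
Step 7: x=[8.4981] v=[-0.5058]
Step 8: x=[8.4694] v=[-0.5747]
Step 9: x=[8.4373] v=[-0.6423]
Step 10: x=[8.4019] v=[-0.7084]
Step 11: x=[8.3633] v=[-0.7729]
Step 12: x=[8.3215] v=[-0.8356]
Step 13: x=[8.2767] v=[-0.8964]
Step 14: x=[8.2289] v=[-0.9551]
Step 15: x=[8.1783] v=[-1.0116]
Step 16: x=[8.1250] v=[-1.0658]
Step 17: x=[8.0691] v=[-1.1176]
Step 18: x=[8.0108] v=[-1.1668]
Step 19: x=[7.9501] v=[-1.2133]
Step 20: x=[7.8873] v=[-1.2570]
Step 21: x=[7.8224] v=[-1.2978]
Step 22: x=[7.7556] v=[-1.3356]
Step 23: x=[7.6871] v=[-1.3704]
Step 24: x=[7.6170] v=[-1.4020]
Step 25: x=[7.5455] v=[-1.4304]
Step 26: x=[7.4727] v=[-1.4555]
Step 27: x=[7.3988] v=[-1.4772]
Step 28: x=[7.3240] v=[-1.4955]
Step 29: x=[7.2485] v=[-1.5104]
Step 30: x=[7.1724] v=[-1.5218]
Step 31: x=[7.0959] v=[-1.5297]
Step 32: x=[7.0192] v=[-1.5341]
Step 33: x=[6.9425] v=[-1.5350]
Step 34: x=[6.8659] v=[-1.5324]
Step 35: x=[6.7896] v=[-1.5262]
Step 36: x=[6.7138] v=[-1.5165]
Step 37: x=[6.6386] v=[-1.5033]
Step 38: x=[6.5643] v=[-1.4867]
Step 39: x=[6.4910] v=[-1.4667]
Step 40: x=[6.4188] v=[-1.4433]
Step 41: x=[6.3480] v=[-1.4166]
Step 42: x=[6.2787] v=[-1.3866]
Step 43: x=[6.2110] v=[-1.3534]
Step 44: x=[6.1451] v=[-1.3171]
Step 45: x=[6.0812] v=[-1.2778]
Step 46: x=[6.0194] v=[-1.2355]
Step 47: x=[5.9599] v=[-1.1904]
Step 48: x=[5.9028] v=[-1.1426]
Step 49: x=[5.8482] v=[-1.0921]
Step 50: x=[5.7962] v=[-1.0391]
Step 51: x=[5.7470] v=[-0.9837]
Step 52: x=[5.7007] v=[-0.9261]
v[0] did not become non-negative within 52 steps; using fallback time=2.6000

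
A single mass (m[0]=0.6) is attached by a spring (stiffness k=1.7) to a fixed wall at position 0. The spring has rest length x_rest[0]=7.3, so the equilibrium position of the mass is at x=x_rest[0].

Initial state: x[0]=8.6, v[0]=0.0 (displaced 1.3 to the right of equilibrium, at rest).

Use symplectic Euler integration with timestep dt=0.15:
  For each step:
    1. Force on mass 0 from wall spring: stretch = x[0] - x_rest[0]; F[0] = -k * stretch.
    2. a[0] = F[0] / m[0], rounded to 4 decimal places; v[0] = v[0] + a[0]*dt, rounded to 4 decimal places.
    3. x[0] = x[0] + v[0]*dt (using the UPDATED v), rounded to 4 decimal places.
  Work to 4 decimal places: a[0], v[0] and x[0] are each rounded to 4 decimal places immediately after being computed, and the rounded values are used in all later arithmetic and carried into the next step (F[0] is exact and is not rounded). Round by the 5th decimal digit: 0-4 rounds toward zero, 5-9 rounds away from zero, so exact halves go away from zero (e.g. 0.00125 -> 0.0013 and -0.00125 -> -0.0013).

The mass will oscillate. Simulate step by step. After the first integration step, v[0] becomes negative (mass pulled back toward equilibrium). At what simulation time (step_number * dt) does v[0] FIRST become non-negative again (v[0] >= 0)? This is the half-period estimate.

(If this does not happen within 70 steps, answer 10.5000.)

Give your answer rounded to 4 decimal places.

Answer: 1.9500

Derivation:
Step 0: x=[8.6000] v=[0.0000]
Step 1: x=[8.5171] v=[-0.5525]
Step 2: x=[8.3566] v=[-1.0698]
Step 3: x=[8.1288] v=[-1.5189]
Step 4: x=[7.8481] v=[-1.8711]
Step 5: x=[7.5325] v=[-2.1041]
Step 6: x=[7.2021] v=[-2.2029]
Step 7: x=[6.8779] v=[-2.1613]
Step 8: x=[6.5806] v=[-1.9819]
Step 9: x=[6.3292] v=[-1.6762]
Step 10: x=[6.1397] v=[-1.2636]
Step 11: x=[6.0241] v=[-0.7705]
Step 12: x=[5.9899] v=[-0.2282]
Step 13: x=[6.0392] v=[0.3286]
First v>=0 after going negative at step 13, time=1.9500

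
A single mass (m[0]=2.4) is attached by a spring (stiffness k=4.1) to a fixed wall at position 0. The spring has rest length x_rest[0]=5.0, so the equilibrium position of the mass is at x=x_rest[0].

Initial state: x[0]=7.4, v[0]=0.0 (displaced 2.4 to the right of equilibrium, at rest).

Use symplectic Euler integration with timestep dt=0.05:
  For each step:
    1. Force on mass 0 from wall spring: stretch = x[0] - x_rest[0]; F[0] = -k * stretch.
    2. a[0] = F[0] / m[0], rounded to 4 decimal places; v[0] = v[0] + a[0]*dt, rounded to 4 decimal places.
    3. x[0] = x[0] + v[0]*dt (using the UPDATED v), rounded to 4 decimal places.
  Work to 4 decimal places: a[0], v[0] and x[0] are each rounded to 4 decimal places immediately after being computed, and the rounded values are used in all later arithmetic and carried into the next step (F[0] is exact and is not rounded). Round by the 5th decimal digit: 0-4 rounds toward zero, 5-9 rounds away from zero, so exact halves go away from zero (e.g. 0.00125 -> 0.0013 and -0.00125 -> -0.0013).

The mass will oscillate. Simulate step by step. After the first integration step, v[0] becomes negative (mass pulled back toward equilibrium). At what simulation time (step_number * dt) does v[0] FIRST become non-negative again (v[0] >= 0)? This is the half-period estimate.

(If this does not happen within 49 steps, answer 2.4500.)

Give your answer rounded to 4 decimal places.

Step 0: x=[7.4000] v=[0.0000]
Step 1: x=[7.3898] v=[-0.2050]
Step 2: x=[7.3693] v=[-0.4091]
Step 3: x=[7.3387] v=[-0.6115]
Step 4: x=[7.2981] v=[-0.8113]
Step 5: x=[7.2477] v=[-1.0076]
Step 6: x=[7.1877] v=[-1.1996]
Step 7: x=[7.1184] v=[-1.3865]
Step 8: x=[7.0400] v=[-1.5674]
Step 9: x=[6.9529] v=[-1.7417]
Step 10: x=[6.8575] v=[-1.9085]
Step 11: x=[6.7541] v=[-2.0672]
Step 12: x=[6.6433] v=[-2.2170]
Step 13: x=[6.5254] v=[-2.3574]
Step 14: x=[6.4010] v=[-2.4877]
Step 15: x=[6.2706] v=[-2.6074]
Step 16: x=[6.1348] v=[-2.7159]
Step 17: x=[5.9942] v=[-2.8128]
Step 18: x=[5.8493] v=[-2.8977]
Step 19: x=[5.7008] v=[-2.9702]
Step 20: x=[5.5493] v=[-3.0301]
Step 21: x=[5.3955] v=[-3.0770]
Step 22: x=[5.2400] v=[-3.1108]
Step 23: x=[5.0834] v=[-3.1313]
Step 24: x=[4.9265] v=[-3.1384]
Step 25: x=[4.7699] v=[-3.1321]
Step 26: x=[4.6143] v=[-3.1124]
Step 27: x=[4.4603] v=[-3.0795]
Step 28: x=[4.3086] v=[-3.0334]
Step 29: x=[4.1599] v=[-2.9743]
Step 30: x=[4.0148] v=[-2.9025]
Step 31: x=[3.8739] v=[-2.8183]
Step 32: x=[3.7378] v=[-2.7221]
Step 33: x=[3.6071] v=[-2.6143]
Step 34: x=[3.4823] v=[-2.4953]
Step 35: x=[3.3640] v=[-2.3657]
Step 36: x=[3.2527] v=[-2.2260]
Step 37: x=[3.1489] v=[-2.0768]
Step 38: x=[3.0530] v=[-1.9187]
Step 39: x=[2.9654] v=[-1.7524]
Step 40: x=[2.8865] v=[-1.5786]
Step 41: x=[2.8166] v=[-1.3981]
Step 42: x=[2.7560] v=[-1.2116]
Step 43: x=[2.7050] v=[-1.0199]
Step 44: x=[2.6638] v=[-0.8239]
Step 45: x=[2.6326] v=[-0.6244]
Step 46: x=[2.6115] v=[-0.4222]
Step 47: x=[2.6006] v=[-0.2182]
Step 48: x=[2.5999] v=[-0.0133]
Step 49: x=[2.6095] v=[0.1917]
First v>=0 after going negative at step 49, time=2.4500

Answer: 2.4500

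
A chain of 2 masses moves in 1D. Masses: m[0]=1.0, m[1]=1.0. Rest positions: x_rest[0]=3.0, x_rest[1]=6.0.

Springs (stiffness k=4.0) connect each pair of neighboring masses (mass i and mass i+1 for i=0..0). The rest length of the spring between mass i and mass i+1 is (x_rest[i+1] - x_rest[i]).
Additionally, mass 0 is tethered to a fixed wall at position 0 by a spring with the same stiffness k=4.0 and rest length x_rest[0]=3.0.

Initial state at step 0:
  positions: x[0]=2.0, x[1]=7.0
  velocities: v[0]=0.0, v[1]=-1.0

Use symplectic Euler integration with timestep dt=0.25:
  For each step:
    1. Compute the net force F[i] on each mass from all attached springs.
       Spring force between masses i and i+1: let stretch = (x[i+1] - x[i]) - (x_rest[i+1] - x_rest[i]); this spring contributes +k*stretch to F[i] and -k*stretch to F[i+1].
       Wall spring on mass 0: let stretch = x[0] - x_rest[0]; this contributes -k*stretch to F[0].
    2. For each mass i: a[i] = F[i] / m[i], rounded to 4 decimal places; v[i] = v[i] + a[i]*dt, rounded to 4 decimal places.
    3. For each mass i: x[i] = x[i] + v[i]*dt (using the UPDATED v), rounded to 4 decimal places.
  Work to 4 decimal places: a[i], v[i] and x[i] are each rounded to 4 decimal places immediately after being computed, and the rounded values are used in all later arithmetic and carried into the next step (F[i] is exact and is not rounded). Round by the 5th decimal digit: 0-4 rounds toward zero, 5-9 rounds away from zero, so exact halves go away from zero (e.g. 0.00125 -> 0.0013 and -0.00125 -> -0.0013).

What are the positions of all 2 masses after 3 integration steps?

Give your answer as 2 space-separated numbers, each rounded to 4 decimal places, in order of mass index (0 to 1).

Step 0: x=[2.0000 7.0000] v=[0.0000 -1.0000]
Step 1: x=[2.7500 6.2500] v=[3.0000 -3.0000]
Step 2: x=[3.6875 5.3750] v=[3.7500 -3.5000]
Step 3: x=[4.1250 4.8281] v=[1.7500 -2.1875]

Answer: 4.1250 4.8281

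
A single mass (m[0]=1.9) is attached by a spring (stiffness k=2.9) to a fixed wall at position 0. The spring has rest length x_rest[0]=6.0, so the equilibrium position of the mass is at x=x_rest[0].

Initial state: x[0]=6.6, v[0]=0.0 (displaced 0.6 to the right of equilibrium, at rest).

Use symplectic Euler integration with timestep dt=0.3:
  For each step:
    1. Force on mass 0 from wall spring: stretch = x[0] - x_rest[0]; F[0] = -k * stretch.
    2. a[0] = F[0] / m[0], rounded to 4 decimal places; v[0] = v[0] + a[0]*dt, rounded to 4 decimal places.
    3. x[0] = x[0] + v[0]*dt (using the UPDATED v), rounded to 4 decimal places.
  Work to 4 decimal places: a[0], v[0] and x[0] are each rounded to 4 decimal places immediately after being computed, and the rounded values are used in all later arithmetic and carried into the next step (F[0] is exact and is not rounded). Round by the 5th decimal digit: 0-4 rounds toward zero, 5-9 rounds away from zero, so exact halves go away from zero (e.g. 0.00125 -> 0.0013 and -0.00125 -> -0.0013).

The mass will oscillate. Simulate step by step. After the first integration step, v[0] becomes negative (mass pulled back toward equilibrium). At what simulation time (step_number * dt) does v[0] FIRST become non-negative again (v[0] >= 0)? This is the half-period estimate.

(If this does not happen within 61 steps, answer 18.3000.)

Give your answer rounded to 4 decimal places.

Answer: 2.7000

Derivation:
Step 0: x=[6.6000] v=[0.0000]
Step 1: x=[6.5176] v=[-0.2747]
Step 2: x=[6.3641] v=[-0.5117]
Step 3: x=[6.1606] v=[-0.6784]
Step 4: x=[5.9350] v=[-0.7519]
Step 5: x=[5.7184] v=[-0.7221]
Step 6: x=[5.5404] v=[-0.5932]
Step 7: x=[5.4256] v=[-0.3828]
Step 8: x=[5.3897] v=[-0.1198]
Step 9: x=[5.4376] v=[0.1597]
First v>=0 after going negative at step 9, time=2.7000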